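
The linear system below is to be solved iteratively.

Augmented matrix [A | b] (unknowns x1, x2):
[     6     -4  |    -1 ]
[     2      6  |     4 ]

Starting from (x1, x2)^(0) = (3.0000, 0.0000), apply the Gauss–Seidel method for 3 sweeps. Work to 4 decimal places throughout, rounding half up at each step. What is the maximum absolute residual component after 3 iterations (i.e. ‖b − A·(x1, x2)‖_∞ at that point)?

Iteration 1:
  x1 = (-1 - (-4)·0.0000) / (6) = -0.1667
  x2 = (4 - (2)·-0.1667) / (6) = 0.7222
Iteration 2:
  x1 = (-1 - (-4)·0.7222) / (6) = 0.3148
  x2 = (4 - (2)·0.3148) / (6) = 0.5617
Iteration 3:
  x1 = (-1 - (-4)·0.5617) / (6) = 0.2078
  x2 = (4 - (2)·0.2078) / (6) = 0.5974
Residual b − A·x = (0.1428, 0.0000); ∞-norm = 0.1428

0.1428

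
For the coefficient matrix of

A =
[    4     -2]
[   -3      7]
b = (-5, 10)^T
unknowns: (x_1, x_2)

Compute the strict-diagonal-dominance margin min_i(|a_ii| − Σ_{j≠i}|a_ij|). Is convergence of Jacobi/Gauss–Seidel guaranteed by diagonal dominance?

2

row 1: |4| − (2) = 2
row 2: |7| − (3) = 4
minimum over rows = 2 → strictly diagonally dominant (convergence guaranteed)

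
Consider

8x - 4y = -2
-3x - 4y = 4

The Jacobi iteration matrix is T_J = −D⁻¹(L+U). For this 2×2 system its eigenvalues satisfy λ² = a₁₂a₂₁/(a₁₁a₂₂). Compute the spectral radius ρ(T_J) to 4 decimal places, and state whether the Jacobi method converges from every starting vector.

a₁₂a₂₁/(a₁₁a₂₂) = (-4)·(-3) / ((8)·(-4)) = -0.375000
ρ = √|-0.375000| = √0.375000 = 0.6124
ρ < 1, so Jacobi converges

0.6124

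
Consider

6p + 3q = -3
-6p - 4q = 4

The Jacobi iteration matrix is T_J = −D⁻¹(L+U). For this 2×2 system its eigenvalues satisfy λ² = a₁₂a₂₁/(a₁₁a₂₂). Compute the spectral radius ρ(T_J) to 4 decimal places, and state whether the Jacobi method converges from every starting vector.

0.8660

a₁₂a₂₁/(a₁₁a₂₂) = (3)·(-6) / ((6)·(-4)) = 0.750000
ρ = √|0.750000| = √0.750000 = 0.8660
ρ < 1, so Jacobi converges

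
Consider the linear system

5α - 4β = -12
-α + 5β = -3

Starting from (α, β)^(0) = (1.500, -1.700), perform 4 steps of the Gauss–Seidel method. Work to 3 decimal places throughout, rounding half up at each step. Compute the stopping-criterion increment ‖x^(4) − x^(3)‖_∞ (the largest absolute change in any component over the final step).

0.007

Iteration 1:
  α = (-12 - (-4)·-1.700) / (5) = -3.760
  β = (-3 - (-1)·-3.760) / (5) = -1.352
Iteration 2:
  α = (-12 - (-4)·-1.352) / (5) = -3.482
  β = (-3 - (-1)·-3.482) / (5) = -1.296
Iteration 3:
  α = (-12 - (-4)·-1.296) / (5) = -3.437
  β = (-3 - (-1)·-3.437) / (5) = -1.287
Iteration 4:
  α = (-12 - (-4)·-1.287) / (5) = -3.430
  β = (-3 - (-1)·-3.430) / (5) = -1.286
Change: (0.007, 0.001) → max |·| = 0.007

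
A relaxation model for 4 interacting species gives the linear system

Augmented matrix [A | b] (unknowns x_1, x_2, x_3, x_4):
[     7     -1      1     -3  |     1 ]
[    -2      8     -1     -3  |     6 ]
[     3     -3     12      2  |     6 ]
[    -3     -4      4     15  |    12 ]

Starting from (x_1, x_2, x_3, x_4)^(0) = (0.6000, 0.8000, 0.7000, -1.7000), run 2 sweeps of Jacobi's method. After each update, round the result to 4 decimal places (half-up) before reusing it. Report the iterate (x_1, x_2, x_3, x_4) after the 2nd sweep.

(0.4795, 1.0663, 0.5726, 0.5568)

Iteration 1:
  x_1 = (1 - (-1)·0.8000 - (1)·0.7000 - (-3)·-1.7000) / (7) = -0.5714
  x_2 = (6 - (-2)·0.6000 - (-1)·0.7000 - (-3)·-1.7000) / (8) = 0.3500
  x_3 = (6 - (3)·0.6000 - (-3)·0.8000 - (2)·-1.7000) / (12) = 0.8333
  x_4 = (12 - (-3)·0.6000 - (-4)·0.8000 - (4)·0.7000) / (15) = 0.9467
Iteration 2:
  x_1 = (1 - (-1)·0.3500 - (1)·0.8333 - (-3)·0.9467) / (7) = 0.4795
  x_2 = (6 - (-2)·-0.5714 - (-1)·0.8333 - (-3)·0.9467) / (8) = 1.0663
  x_3 = (6 - (3)·-0.5714 - (-3)·0.3500 - (2)·0.9467) / (12) = 0.5726
  x_4 = (12 - (-3)·-0.5714 - (-4)·0.3500 - (4)·0.8333) / (15) = 0.5568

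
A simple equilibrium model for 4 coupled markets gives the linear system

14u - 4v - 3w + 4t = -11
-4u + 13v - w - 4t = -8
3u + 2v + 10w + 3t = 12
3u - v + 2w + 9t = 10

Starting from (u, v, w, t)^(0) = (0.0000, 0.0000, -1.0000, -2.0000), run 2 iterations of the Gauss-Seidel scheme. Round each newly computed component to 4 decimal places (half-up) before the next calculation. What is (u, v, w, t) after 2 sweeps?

(-0.8939, -0.5349, 1.3947, 1.0397)

Iteration 1:
  u = (-11 - (-4)·0.0000 - (-3)·-1.0000 - (4)·-2.0000) / (14) = -0.4286
  v = (-8 - (-4)·-0.4286 - (-1)·-1.0000 - (-4)·-2.0000) / (13) = -1.4396
  w = (12 - (3)·-0.4286 - (2)·-1.4396 - (3)·-2.0000) / (10) = 2.2165
  t = (10 - (3)·-0.4286 - (-1)·-1.4396 - (2)·2.2165) / (9) = 0.6015
Iteration 2:
  u = (-11 - (-4)·-1.4396 - (-3)·2.2165 - (4)·0.6015) / (14) = -0.8939
  v = (-8 - (-4)·-0.8939 - (-1)·2.2165 - (-4)·0.6015) / (13) = -0.5349
  w = (12 - (3)·-0.8939 - (2)·-0.5349 - (3)·0.6015) / (10) = 1.3947
  t = (10 - (3)·-0.8939 - (-1)·-0.5349 - (2)·1.3947) / (9) = 1.0397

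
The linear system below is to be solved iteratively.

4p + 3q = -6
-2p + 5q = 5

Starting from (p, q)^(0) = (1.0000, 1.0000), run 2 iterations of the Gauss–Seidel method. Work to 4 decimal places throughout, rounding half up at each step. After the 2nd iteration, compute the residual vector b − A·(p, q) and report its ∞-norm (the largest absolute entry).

0.8100

Iteration 1:
  p = (-6 - (3)·1.0000) / (4) = -2.2500
  q = (5 - (-2)·-2.2500) / (5) = 0.1000
Iteration 2:
  p = (-6 - (3)·0.1000) / (4) = -1.5750
  q = (5 - (-2)·-1.5750) / (5) = 0.3700
Residual b − A·x = (-0.8100, 0.0000); ∞-norm = 0.8100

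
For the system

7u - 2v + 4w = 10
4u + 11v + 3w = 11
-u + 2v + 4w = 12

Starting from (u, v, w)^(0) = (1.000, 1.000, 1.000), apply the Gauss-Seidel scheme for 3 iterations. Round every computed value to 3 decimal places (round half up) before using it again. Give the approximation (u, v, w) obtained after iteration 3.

Iteration 1:
  u = (10 - (-2)·1.000 - (4)·1.000) / (7) = 1.143
  v = (11 - (4)·1.143 - (3)·1.000) / (11) = 0.312
  w = (12 - (-1)·1.143 - (2)·0.312) / (4) = 3.130
Iteration 2:
  u = (10 - (-2)·0.312 - (4)·3.130) / (7) = -0.271
  v = (11 - (4)·-0.271 - (3)·3.130) / (11) = 0.245
  w = (12 - (-1)·-0.271 - (2)·0.245) / (4) = 2.810
Iteration 3:
  u = (10 - (-2)·0.245 - (4)·2.810) / (7) = -0.107
  v = (11 - (4)·-0.107 - (3)·2.810) / (11) = 0.273
  w = (12 - (-1)·-0.107 - (2)·0.273) / (4) = 2.837

(-0.107, 0.273, 2.837)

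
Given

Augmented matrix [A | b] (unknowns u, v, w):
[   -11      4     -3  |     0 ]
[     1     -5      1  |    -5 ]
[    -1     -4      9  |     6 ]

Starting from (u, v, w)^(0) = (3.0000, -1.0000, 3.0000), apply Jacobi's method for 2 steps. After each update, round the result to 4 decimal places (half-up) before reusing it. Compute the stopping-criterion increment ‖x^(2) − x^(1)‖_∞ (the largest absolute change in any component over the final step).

Iteration 1:
  u = (0 - (4)·-1.0000 - (-3)·3.0000) / (-11) = -1.1818
  v = (-5 - (1)·3.0000 - (1)·3.0000) / (-5) = 2.2000
  w = (6 - (-1)·3.0000 - (-4)·-1.0000) / (9) = 0.5556
Iteration 2:
  u = (0 - (4)·2.2000 - (-3)·0.5556) / (-11) = 0.6485
  v = (-5 - (1)·-1.1818 - (1)·0.5556) / (-5) = 0.8748
  w = (6 - (-1)·-1.1818 - (-4)·2.2000) / (9) = 1.5131
Change: (1.8303, -1.3252, 0.9575) → max |·| = 1.8303

1.8303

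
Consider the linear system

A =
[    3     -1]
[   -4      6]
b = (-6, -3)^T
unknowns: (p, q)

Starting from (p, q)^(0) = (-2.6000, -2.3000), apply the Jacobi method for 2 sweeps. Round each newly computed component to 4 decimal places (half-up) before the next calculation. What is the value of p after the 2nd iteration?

Iteration 1:
  p = (-6 - (-1)·-2.3000) / (3) = -2.7667
  q = (-3 - (-4)·-2.6000) / (6) = -2.2333
Iteration 2:
  p = (-6 - (-1)·-2.2333) / (3) = -2.7444
  q = (-3 - (-4)·-2.7667) / (6) = -2.3445

-2.7444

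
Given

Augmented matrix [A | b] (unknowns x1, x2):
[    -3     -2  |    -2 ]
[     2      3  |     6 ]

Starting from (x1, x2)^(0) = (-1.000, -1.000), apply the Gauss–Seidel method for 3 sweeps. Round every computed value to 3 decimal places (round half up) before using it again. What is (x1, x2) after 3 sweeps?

(-0.699, 2.466)

Iteration 1:
  x1 = (-2 - (-2)·-1.000) / (-3) = 1.333
  x2 = (6 - (2)·1.333) / (3) = 1.111
Iteration 2:
  x1 = (-2 - (-2)·1.111) / (-3) = -0.074
  x2 = (6 - (2)·-0.074) / (3) = 2.049
Iteration 3:
  x1 = (-2 - (-2)·2.049) / (-3) = -0.699
  x2 = (6 - (2)·-0.699) / (3) = 2.466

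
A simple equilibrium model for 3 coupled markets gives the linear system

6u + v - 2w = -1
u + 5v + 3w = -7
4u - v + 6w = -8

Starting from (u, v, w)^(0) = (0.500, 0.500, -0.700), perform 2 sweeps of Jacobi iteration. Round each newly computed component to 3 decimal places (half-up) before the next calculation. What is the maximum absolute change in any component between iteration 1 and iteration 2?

0.726

Iteration 1:
  u = (-1 - (1)·0.500 - (-2)·-0.700) / (6) = -0.483
  v = (-7 - (1)·0.500 - (3)·-0.700) / (5) = -1.080
  w = (-8 - (4)·0.500 - (-1)·0.500) / (6) = -1.583
Iteration 2:
  u = (-1 - (1)·-1.080 - (-2)·-1.583) / (6) = -0.514
  v = (-7 - (1)·-0.483 - (3)·-1.583) / (5) = -0.354
  w = (-8 - (4)·-0.483 - (-1)·-1.080) / (6) = -1.191
Change: (-0.031, 0.726, 0.392) → max |·| = 0.726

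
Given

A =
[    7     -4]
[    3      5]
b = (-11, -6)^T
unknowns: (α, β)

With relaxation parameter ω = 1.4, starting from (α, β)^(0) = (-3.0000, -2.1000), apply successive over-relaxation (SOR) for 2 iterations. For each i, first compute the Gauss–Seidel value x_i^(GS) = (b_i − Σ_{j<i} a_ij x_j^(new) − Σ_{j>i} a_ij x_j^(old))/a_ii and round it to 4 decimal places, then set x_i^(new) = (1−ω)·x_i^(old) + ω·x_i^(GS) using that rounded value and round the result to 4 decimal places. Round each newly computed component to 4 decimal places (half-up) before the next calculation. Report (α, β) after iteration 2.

(0.0010, -2.2453)

Iteration 1:
  α: GS value = (-11 - (-4)·-2.1000) / (7) = -2.7714;  α ← (1−ω)·-3.0000 + ω·-2.7714 = -2.6800
  β: GS value = (-6 - (3)·-2.6800) / (5) = 0.4080;  β ← (1−ω)·-2.1000 + ω·0.4080 = 1.4112
Iteration 2:
  α: GS value = (-11 - (-4)·1.4112) / (7) = -0.7650;  α ← (1−ω)·-2.6800 + ω·-0.7650 = 0.0010
  β: GS value = (-6 - (3)·0.0010) / (5) = -1.2006;  β ← (1−ω)·1.4112 + ω·-1.2006 = -2.2453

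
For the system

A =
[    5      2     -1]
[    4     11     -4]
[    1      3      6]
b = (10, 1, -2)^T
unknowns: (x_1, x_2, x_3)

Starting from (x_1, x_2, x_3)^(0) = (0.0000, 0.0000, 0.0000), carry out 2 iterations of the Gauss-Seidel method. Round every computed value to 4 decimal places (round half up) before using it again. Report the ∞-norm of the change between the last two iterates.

0.1939

Iteration 1:
  x_1 = (10 - (2)·0.0000 - (-1)·0.0000) / (5) = 2.0000
  x_2 = (1 - (4)·2.0000 - (-4)·0.0000) / (11) = -0.6364
  x_3 = (-2 - (1)·2.0000 - (3)·-0.6364) / (6) = -0.3485
Iteration 2:
  x_1 = (10 - (2)·-0.6364 - (-1)·-0.3485) / (5) = 2.1849
  x_2 = (1 - (4)·2.1849 - (-4)·-0.3485) / (11) = -0.8303
  x_3 = (-2 - (1)·2.1849 - (3)·-0.8303) / (6) = -0.2823
Change: (0.1849, -0.1939, 0.0662) → max |·| = 0.1939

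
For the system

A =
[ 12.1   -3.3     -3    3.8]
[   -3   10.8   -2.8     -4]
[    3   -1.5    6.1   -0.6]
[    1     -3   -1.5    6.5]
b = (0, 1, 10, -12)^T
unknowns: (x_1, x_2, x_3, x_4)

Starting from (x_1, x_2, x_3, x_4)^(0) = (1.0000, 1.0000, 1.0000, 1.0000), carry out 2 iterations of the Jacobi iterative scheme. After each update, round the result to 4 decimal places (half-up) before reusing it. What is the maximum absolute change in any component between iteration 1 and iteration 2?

Iteration 1:
  x_1 = (0 - (-3.3)·1.0000 - (-3)·1.0000 - (3.8)·1.0000) / (12.1) = 0.2066
  x_2 = (1 - (-3)·1.0000 - (-2.8)·1.0000 - (-4)·1.0000) / (10.8) = 1.0000
  x_3 = (10 - (3)·1.0000 - (-1.5)·1.0000 - (-0.6)·1.0000) / (6.1) = 1.4918
  x_4 = (-12 - (1)·1.0000 - (-3)·1.0000 - (-1.5)·1.0000) / (6.5) = -1.3077
Iteration 2:
  x_1 = (0 - (-3.3)·1.0000 - (-3)·1.4918 - (3.8)·-1.3077) / (12.1) = 1.0533
  x_2 = (1 - (-3)·0.2066 - (-2.8)·1.4918 - (-4)·-1.3077) / (10.8) = 0.0524
  x_3 = (10 - (3)·0.2066 - (-1.5)·1.0000 - (-0.6)·-1.3077) / (6.1) = 1.6550
  x_4 = (-12 - (1)·0.2066 - (-3)·1.0000 - (-1.5)·1.4918) / (6.5) = -1.0721
Change: (0.8467, -0.9476, 0.1632, 0.2356) → max |·| = 0.9476

0.9476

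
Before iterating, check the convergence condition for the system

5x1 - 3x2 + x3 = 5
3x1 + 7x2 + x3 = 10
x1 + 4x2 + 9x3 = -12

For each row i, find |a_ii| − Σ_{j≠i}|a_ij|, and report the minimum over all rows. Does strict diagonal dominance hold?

1

row 1: |5| − (3+1) = 1
row 2: |7| − (3+1) = 3
row 3: |9| − (1+4) = 4
minimum over rows = 1 → strictly diagonally dominant (convergence guaranteed)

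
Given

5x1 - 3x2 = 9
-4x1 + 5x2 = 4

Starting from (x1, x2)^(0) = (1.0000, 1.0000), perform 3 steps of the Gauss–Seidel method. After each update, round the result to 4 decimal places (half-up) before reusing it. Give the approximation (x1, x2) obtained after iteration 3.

(3.9274, 3.9419)

Iteration 1:
  x1 = (9 - (-3)·1.0000) / (5) = 2.4000
  x2 = (4 - (-4)·2.4000) / (5) = 2.7200
Iteration 2:
  x1 = (9 - (-3)·2.7200) / (5) = 3.4320
  x2 = (4 - (-4)·3.4320) / (5) = 3.5456
Iteration 3:
  x1 = (9 - (-3)·3.5456) / (5) = 3.9274
  x2 = (4 - (-4)·3.9274) / (5) = 3.9419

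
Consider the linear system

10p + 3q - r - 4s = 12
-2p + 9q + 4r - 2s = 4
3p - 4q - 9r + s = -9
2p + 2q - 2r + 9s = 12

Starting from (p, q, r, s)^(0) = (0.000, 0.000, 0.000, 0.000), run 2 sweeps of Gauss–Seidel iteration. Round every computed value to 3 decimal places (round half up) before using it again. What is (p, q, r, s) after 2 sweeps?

Iteration 1:
  p = (12 - (3)·0.000 - (-1)·0.000 - (-4)·0.000) / (10) = 1.200
  q = (4 - (-2)·1.200 - (4)·0.000 - (-2)·0.000) / (9) = 0.711
  r = (-9 - (3)·1.200 - (-4)·0.711 - (1)·0.000) / (-9) = 1.084
  s = (12 - (2)·1.200 - (2)·0.711 - (-2)·1.084) / (9) = 1.150
Iteration 2:
  p = (12 - (3)·0.711 - (-1)·1.084 - (-4)·1.150) / (10) = 1.555
  q = (4 - (-2)·1.555 - (4)·1.084 - (-2)·1.150) / (9) = 0.564
  r = (-9 - (3)·1.555 - (-4)·0.564 - (1)·1.150) / (-9) = 1.395
  s = (12 - (2)·1.555 - (2)·0.564 - (-2)·1.395) / (9) = 1.172

(1.555, 0.564, 1.395, 1.172)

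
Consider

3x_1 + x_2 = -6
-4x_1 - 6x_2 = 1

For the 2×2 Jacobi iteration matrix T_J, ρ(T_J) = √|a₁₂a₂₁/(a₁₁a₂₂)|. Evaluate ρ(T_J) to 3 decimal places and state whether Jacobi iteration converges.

a₁₂a₂₁/(a₁₁a₂₂) = (1)·(-4) / ((3)·(-6)) = 0.222222
ρ = √|0.222222| = √0.222222 = 0.471
ρ < 1, so Jacobi converges

0.471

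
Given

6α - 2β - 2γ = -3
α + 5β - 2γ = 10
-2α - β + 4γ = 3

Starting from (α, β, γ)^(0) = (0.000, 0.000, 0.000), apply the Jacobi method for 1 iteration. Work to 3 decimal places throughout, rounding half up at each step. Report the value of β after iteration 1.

2.000

Iteration 1:
  α = (-3 - (-2)·0.000 - (-2)·0.000) / (6) = -0.500
  β = (10 - (1)·0.000 - (-2)·0.000) / (5) = 2.000
  γ = (3 - (-2)·0.000 - (-1)·0.000) / (4) = 0.750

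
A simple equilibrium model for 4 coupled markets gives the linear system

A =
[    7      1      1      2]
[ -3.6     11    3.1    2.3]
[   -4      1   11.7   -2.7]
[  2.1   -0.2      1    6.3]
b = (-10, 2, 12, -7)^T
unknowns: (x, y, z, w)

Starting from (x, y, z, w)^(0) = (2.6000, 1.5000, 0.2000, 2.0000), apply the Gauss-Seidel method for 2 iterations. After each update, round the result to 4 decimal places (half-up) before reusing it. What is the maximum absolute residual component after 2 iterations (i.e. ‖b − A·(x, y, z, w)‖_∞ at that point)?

Iteration 1:
  x = (-10 - (1)·1.5000 - (1)·0.2000 - (2)·2.0000) / (7) = -2.2429
  y = (2 - (-3.6)·-2.2429 - (3.1)·0.2000 - (2.3)·2.0000) / (11) = -1.0268
  z = (12 - (-4)·-2.2429 - (1)·-1.0268 - (-2.7)·2.0000) / (11.7) = 0.8081
  w = (-7 - (2.1)·-2.2429 - (-0.2)·-1.0268 - (1)·0.8081) / (6.3) = -0.5243
Iteration 2:
  x = (-10 - (1)·-1.0268 - (1)·0.8081 - (2)·-0.5243) / (7) = -1.2475
  y = (2 - (-3.6)·-1.2475 - (3.1)·0.8081 - (2.3)·-0.5243) / (11) = -0.3446
  z = (12 - (-4)·-1.2475 - (1)·-0.3446 - (-2.7)·-0.5243) / (11.7) = 0.5076
  w = (-7 - (2.1)·-1.2475 - (-0.2)·-0.3446 - (1)·0.5076) / (6.3) = -0.7868
Residual b − A·x = (0.1431, 1.5357, -0.7087, 0.0001); ∞-norm = 1.5357

1.5357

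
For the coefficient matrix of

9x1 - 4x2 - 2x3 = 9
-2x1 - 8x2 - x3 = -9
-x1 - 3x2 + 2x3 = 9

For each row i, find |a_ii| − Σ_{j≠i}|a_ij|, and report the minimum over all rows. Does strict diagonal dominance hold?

row 1: |9| − (4+2) = 3
row 2: |-8| − (2+1) = 5
row 3: |2| − (1+3) = -2
minimum over rows = -2 → not strictly diagonally dominant

-2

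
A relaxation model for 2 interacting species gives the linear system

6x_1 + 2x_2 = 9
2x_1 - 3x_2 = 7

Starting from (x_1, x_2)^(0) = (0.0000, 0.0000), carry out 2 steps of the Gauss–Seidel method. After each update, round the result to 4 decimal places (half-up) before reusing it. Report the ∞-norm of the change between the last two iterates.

Iteration 1:
  x_1 = (9 - (2)·0.0000) / (6) = 1.5000
  x_2 = (7 - (2)·1.5000) / (-3) = -1.3333
Iteration 2:
  x_1 = (9 - (2)·-1.3333) / (6) = 1.9444
  x_2 = (7 - (2)·1.9444) / (-3) = -1.0371
Change: (0.4444, 0.2962) → max |·| = 0.4444

0.4444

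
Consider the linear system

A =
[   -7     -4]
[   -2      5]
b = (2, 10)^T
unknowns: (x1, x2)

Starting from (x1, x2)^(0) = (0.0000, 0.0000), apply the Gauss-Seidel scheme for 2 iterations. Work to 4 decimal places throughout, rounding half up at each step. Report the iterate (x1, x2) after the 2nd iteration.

(-1.3633, 1.4547)

Iteration 1:
  x1 = (2 - (-4)·0.0000) / (-7) = -0.2857
  x2 = (10 - (-2)·-0.2857) / (5) = 1.8857
Iteration 2:
  x1 = (2 - (-4)·1.8857) / (-7) = -1.3633
  x2 = (10 - (-2)·-1.3633) / (5) = 1.4547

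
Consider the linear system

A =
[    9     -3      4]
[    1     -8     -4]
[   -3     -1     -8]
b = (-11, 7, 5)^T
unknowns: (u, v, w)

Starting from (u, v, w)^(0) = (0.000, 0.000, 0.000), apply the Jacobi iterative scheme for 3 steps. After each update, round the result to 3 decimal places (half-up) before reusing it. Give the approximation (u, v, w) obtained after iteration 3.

(-1.435, -1.001, -0.072)

Iteration 1:
  u = (-11 - (-3)·0.000 - (4)·0.000) / (9) = -1.222
  v = (7 - (1)·0.000 - (-4)·0.000) / (-8) = -0.875
  w = (5 - (-3)·0.000 - (-1)·0.000) / (-8) = -0.625
Iteration 2:
  u = (-11 - (-3)·-0.875 - (4)·-0.625) / (9) = -1.236
  v = (7 - (1)·-1.222 - (-4)·-0.625) / (-8) = -0.715
  w = (5 - (-3)·-1.222 - (-1)·-0.875) / (-8) = -0.057
Iteration 3:
  u = (-11 - (-3)·-0.715 - (4)·-0.057) / (9) = -1.435
  v = (7 - (1)·-1.236 - (-4)·-0.057) / (-8) = -1.001
  w = (5 - (-3)·-1.236 - (-1)·-0.715) / (-8) = -0.072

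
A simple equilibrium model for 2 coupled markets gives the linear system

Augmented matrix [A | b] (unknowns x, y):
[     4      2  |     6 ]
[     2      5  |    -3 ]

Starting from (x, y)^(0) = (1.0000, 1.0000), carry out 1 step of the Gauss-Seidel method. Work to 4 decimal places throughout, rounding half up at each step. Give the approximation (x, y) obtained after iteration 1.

Iteration 1:
  x = (6 - (2)·1.0000) / (4) = 1.0000
  y = (-3 - (2)·1.0000) / (5) = -1.0000

(1.0000, -1.0000)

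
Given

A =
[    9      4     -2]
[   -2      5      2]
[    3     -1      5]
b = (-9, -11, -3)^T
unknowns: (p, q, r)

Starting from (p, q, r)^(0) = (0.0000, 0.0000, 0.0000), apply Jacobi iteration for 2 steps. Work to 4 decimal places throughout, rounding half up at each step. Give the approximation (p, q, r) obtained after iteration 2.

Iteration 1:
  p = (-9 - (4)·0.0000 - (-2)·0.0000) / (9) = -1.0000
  q = (-11 - (-2)·0.0000 - (2)·0.0000) / (5) = -2.2000
  r = (-3 - (3)·0.0000 - (-1)·0.0000) / (5) = -0.6000
Iteration 2:
  p = (-9 - (4)·-2.2000 - (-2)·-0.6000) / (9) = -0.1556
  q = (-11 - (-2)·-1.0000 - (2)·-0.6000) / (5) = -2.3600
  r = (-3 - (3)·-1.0000 - (-1)·-2.2000) / (5) = -0.4400

(-0.1556, -2.3600, -0.4400)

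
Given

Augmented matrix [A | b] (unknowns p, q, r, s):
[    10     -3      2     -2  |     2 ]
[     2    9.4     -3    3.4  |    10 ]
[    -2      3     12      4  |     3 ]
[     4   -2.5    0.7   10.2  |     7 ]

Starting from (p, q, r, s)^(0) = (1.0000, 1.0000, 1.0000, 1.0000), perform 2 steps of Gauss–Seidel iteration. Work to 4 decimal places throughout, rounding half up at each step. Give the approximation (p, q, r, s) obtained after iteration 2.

Iteration 1:
  p = (2 - (-3)·1.0000 - (2)·1.0000 - (-2)·1.0000) / (10) = 0.5000
  q = (10 - (2)·0.5000 - (-3)·1.0000 - (3.4)·1.0000) / (9.4) = 0.9149
  r = (3 - (-2)·0.5000 - (3)·0.9149 - (4)·1.0000) / (12) = -0.2287
  s = (7 - (4)·0.5000 - (-2.5)·0.9149 - (0.7)·-0.2287) / (10.2) = 0.7301
Iteration 2:
  p = (2 - (-3)·0.9149 - (2)·-0.2287 - (-2)·0.7301) / (10) = 0.6662
  q = (10 - (2)·0.6662 - (-3)·-0.2287 - (3.4)·0.7301) / (9.4) = 0.5850
  r = (3 - (-2)·0.6662 - (3)·0.5850 - (4)·0.7301) / (12) = -0.0286
  s = (7 - (4)·0.6662 - (-2.5)·0.5850 - (0.7)·-0.0286) / (10.2) = 0.5704

(0.6662, 0.5850, -0.0286, 0.5704)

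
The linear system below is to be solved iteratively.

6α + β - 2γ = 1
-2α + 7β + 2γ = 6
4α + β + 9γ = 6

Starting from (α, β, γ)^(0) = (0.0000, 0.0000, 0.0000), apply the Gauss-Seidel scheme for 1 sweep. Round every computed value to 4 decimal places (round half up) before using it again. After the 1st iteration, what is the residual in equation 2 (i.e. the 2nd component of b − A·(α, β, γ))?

Iteration 1:
  α = (1 - (1)·0.0000 - (-2)·0.0000) / (6) = 0.1667
  β = (6 - (-2)·0.1667 - (2)·0.0000) / (7) = 0.9048
  γ = (6 - (4)·0.1667 - (1)·0.9048) / (9) = 0.4920
Residual b − A·x = (0.0790, -0.9842, 0.0004)

-0.9842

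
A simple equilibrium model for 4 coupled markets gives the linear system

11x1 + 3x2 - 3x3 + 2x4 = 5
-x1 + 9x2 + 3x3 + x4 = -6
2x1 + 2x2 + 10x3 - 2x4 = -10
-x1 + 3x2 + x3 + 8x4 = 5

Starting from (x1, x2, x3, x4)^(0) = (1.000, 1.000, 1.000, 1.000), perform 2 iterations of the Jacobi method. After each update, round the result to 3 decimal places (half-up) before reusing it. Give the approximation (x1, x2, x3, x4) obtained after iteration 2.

Iteration 1:
  x1 = (5 - (3)·1.000 - (-3)·1.000 - (2)·1.000) / (11) = 0.273
  x2 = (-6 - (-1)·1.000 - (3)·1.000 - (1)·1.000) / (9) = -1.000
  x3 = (-10 - (2)·1.000 - (2)·1.000 - (-2)·1.000) / (10) = -1.200
  x4 = (5 - (-1)·1.000 - (3)·1.000 - (1)·1.000) / (8) = 0.250
Iteration 2:
  x1 = (5 - (3)·-1.000 - (-3)·-1.200 - (2)·0.250) / (11) = 0.355
  x2 = (-6 - (-1)·0.273 - (3)·-1.200 - (1)·0.250) / (9) = -0.264
  x3 = (-10 - (2)·0.273 - (2)·-1.000 - (-2)·0.250) / (10) = -0.805
  x4 = (5 - (-1)·0.273 - (3)·-1.000 - (1)·-1.200) / (8) = 1.184

(0.355, -0.264, -0.805, 1.184)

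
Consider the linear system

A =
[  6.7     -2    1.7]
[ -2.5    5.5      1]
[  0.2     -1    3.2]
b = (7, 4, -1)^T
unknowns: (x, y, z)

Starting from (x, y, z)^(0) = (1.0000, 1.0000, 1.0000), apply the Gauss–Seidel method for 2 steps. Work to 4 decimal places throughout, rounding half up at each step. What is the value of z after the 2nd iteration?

0.0268

Iteration 1:
  x = (7 - (-2)·1.0000 - (1.7)·1.0000) / (6.7) = 1.0896
  y = (4 - (-2.5)·1.0896 - (1)·1.0000) / (5.5) = 1.0407
  z = (-1 - (0.2)·1.0896 - (-1)·1.0407) / (3.2) = -0.0554
Iteration 2:
  x = (7 - (-2)·1.0407 - (1.7)·-0.0554) / (6.7) = 1.3695
  y = (4 - (-2.5)·1.3695 - (1)·-0.0554) / (5.5) = 1.3598
  z = (-1 - (0.2)·1.3695 - (-1)·1.3598) / (3.2) = 0.0268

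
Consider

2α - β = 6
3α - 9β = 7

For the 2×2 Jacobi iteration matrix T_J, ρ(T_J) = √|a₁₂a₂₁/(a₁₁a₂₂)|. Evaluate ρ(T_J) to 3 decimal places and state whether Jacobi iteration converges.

a₁₂a₂₁/(a₁₁a₂₂) = (-1)·(3) / ((2)·(-9)) = 0.166667
ρ = √|0.166667| = √0.166667 = 0.408
ρ < 1, so Jacobi converges

0.408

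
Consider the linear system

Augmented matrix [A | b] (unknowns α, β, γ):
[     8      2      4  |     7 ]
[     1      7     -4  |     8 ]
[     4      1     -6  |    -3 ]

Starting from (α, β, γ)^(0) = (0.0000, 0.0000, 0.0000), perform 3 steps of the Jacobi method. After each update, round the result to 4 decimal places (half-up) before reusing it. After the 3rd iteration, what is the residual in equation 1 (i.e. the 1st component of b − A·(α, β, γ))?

0.2838

Iteration 1:
  α = (7 - (2)·0.0000 - (4)·0.0000) / (8) = 0.8750
  β = (8 - (1)·0.0000 - (-4)·0.0000) / (7) = 1.1429
  γ = (-3 - (4)·0.0000 - (1)·0.0000) / (-6) = 0.5000
Iteration 2:
  α = (7 - (2)·1.1429 - (4)·0.5000) / (8) = 0.3393
  β = (8 - (1)·0.8750 - (-4)·0.5000) / (7) = 1.3036
  γ = (-3 - (4)·0.8750 - (1)·1.1429) / (-6) = 1.2738
Iteration 3:
  α = (7 - (2)·1.3036 - (4)·1.2738) / (8) = -0.0878
  β = (8 - (1)·0.3393 - (-4)·1.2738) / (7) = 1.8223
  γ = (-3 - (4)·0.3393 - (1)·1.3036) / (-6) = 0.9435
Residual b − A·x = (0.2838, -0.8943, 1.1899)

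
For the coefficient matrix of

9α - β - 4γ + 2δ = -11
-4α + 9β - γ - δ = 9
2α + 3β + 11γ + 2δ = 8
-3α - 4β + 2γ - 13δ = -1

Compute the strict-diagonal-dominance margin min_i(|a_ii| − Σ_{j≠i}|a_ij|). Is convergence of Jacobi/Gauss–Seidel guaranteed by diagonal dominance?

row 1: |9| − (1+4+2) = 2
row 2: |9| − (4+1+1) = 3
row 3: |11| − (2+3+2) = 4
row 4: |-13| − (3+4+2) = 4
minimum over rows = 2 → strictly diagonally dominant (convergence guaranteed)

2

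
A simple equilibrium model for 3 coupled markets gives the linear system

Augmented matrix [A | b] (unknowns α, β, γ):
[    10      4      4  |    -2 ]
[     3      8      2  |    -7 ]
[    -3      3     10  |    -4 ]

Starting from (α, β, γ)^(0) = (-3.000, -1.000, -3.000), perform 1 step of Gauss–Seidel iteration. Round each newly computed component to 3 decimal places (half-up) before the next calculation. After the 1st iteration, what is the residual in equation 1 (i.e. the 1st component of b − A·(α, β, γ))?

Iteration 1:
  α = (-2 - (4)·-1.000 - (4)·-3.000) / (10) = 1.400
  β = (-7 - (3)·1.400 - (2)·-3.000) / (8) = -0.650
  γ = (-4 - (-3)·1.400 - (3)·-0.650) / (10) = 0.215
Residual b − A·x = (-14.260, -6.430, 0.000)

-14.260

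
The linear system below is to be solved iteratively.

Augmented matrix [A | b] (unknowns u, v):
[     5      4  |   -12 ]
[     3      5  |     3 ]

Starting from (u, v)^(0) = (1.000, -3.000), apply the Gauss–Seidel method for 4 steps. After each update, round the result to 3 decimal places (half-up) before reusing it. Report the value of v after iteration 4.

Iteration 1:
  u = (-12 - (4)·-3.000) / (5) = 0.000
  v = (3 - (3)·0.000) / (5) = 0.600
Iteration 2:
  u = (-12 - (4)·0.600) / (5) = -2.880
  v = (3 - (3)·-2.880) / (5) = 2.328
Iteration 3:
  u = (-12 - (4)·2.328) / (5) = -4.262
  v = (3 - (3)·-4.262) / (5) = 3.157
Iteration 4:
  u = (-12 - (4)·3.157) / (5) = -4.926
  v = (3 - (3)·-4.926) / (5) = 3.556

3.556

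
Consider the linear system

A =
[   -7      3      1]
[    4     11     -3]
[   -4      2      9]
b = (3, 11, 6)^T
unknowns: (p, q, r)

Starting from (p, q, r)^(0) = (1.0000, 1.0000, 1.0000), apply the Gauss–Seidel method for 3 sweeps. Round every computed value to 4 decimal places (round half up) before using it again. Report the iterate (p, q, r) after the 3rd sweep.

Iteration 1:
  p = (3 - (3)·1.0000 - (1)·1.0000) / (-7) = 0.1429
  q = (11 - (4)·0.1429 - (-3)·1.0000) / (11) = 1.2208
  r = (6 - (-4)·0.1429 - (2)·1.2208) / (9) = 0.4589
Iteration 2:
  p = (3 - (3)·1.2208 - (1)·0.4589) / (-7) = 0.1602
  q = (11 - (4)·0.1602 - (-3)·0.4589) / (11) = 1.0669
  r = (6 - (-4)·0.1602 - (2)·1.0669) / (9) = 0.5008
Iteration 3:
  p = (3 - (3)·1.0669 - (1)·0.5008) / (-7) = 0.1002
  q = (11 - (4)·0.1002 - (-3)·0.5008) / (11) = 1.1001
  r = (6 - (-4)·0.1002 - (2)·1.1001) / (9) = 0.4667

(0.1002, 1.1001, 0.4667)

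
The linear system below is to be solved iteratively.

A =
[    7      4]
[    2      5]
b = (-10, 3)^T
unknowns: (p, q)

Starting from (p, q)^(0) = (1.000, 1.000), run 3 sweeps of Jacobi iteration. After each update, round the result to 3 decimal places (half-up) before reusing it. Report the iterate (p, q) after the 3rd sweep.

Iteration 1:
  p = (-10 - (4)·1.000) / (7) = -2.000
  q = (3 - (2)·1.000) / (5) = 0.200
Iteration 2:
  p = (-10 - (4)·0.200) / (7) = -1.543
  q = (3 - (2)·-2.000) / (5) = 1.400
Iteration 3:
  p = (-10 - (4)·1.400) / (7) = -2.229
  q = (3 - (2)·-1.543) / (5) = 1.217

(-2.229, 1.217)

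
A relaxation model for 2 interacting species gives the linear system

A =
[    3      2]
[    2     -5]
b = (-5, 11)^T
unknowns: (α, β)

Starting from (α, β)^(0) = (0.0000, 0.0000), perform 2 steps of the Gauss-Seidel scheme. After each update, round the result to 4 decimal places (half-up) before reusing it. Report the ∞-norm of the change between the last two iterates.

Iteration 1:
  α = (-5 - (2)·0.0000) / (3) = -1.6667
  β = (11 - (2)·-1.6667) / (-5) = -2.8667
Iteration 2:
  α = (-5 - (2)·-2.8667) / (3) = 0.2445
  β = (11 - (2)·0.2445) / (-5) = -2.1022
Change: (1.9112, 0.7645) → max |·| = 1.9112

1.9112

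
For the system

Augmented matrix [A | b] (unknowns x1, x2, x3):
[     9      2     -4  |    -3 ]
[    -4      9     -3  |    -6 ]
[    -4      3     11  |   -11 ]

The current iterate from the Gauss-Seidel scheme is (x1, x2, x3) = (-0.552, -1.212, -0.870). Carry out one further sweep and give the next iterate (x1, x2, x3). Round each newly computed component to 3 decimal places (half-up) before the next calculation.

One sweep:
  x1 = (-3 - (2)·-1.212 - (-4)·-0.870) / (9) = -0.451
  x2 = (-6 - (-4)·-0.451 - (-3)·-0.870) / (9) = -1.157
  x3 = (-11 - (-4)·-0.451 - (3)·-1.157) / (11) = -0.848

(-0.451, -1.157, -0.848)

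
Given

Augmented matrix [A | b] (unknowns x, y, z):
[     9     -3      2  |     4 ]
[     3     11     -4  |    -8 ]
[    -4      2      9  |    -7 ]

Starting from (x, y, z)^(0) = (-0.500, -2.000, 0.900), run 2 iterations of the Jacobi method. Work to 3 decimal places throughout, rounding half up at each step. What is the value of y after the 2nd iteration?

Iteration 1:
  x = (4 - (-3)·-2.000 - (2)·0.900) / (9) = -0.422
  y = (-8 - (3)·-0.500 - (-4)·0.900) / (11) = -0.264
  z = (-7 - (-4)·-0.500 - (2)·-2.000) / (9) = -0.556
Iteration 2:
  x = (4 - (-3)·-0.264 - (2)·-0.556) / (9) = 0.480
  y = (-8 - (3)·-0.422 - (-4)·-0.556) / (11) = -0.814
  z = (-7 - (-4)·-0.422 - (2)·-0.264) / (9) = -0.907

-0.814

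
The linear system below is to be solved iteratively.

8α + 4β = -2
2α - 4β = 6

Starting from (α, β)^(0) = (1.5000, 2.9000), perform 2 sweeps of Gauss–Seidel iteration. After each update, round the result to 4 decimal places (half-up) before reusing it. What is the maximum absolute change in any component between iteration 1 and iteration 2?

2.6250

Iteration 1:
  α = (-2 - (4)·2.9000) / (8) = -1.7000
  β = (6 - (2)·-1.7000) / (-4) = -2.3500
Iteration 2:
  α = (-2 - (4)·-2.3500) / (8) = 0.9250
  β = (6 - (2)·0.9250) / (-4) = -1.0375
Change: (2.6250, 1.3125) → max |·| = 2.6250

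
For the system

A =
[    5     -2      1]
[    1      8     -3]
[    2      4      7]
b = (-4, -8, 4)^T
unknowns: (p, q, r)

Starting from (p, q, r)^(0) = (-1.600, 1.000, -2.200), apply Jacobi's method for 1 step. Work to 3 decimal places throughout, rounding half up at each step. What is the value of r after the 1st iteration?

0.457

Iteration 1:
  p = (-4 - (-2)·1.000 - (1)·-2.200) / (5) = 0.040
  q = (-8 - (1)·-1.600 - (-3)·-2.200) / (8) = -1.625
  r = (4 - (2)·-1.600 - (4)·1.000) / (7) = 0.457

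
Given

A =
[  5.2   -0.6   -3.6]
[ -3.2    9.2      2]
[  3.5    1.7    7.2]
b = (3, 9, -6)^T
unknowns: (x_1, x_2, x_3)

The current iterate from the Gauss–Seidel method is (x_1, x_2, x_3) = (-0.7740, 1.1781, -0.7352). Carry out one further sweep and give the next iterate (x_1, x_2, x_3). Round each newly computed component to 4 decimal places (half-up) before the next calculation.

One sweep:
  x_1 = (3 - (-0.6)·1.1781 - (-3.6)·-0.7352) / (5.2) = 0.2039
  x_2 = (9 - (-3.2)·0.2039 - (2)·-0.7352) / (9.2) = 1.2090
  x_3 = (-6 - (3.5)·0.2039 - (1.7)·1.2090) / (7.2) = -1.2179

(0.2039, 1.2090, -1.2179)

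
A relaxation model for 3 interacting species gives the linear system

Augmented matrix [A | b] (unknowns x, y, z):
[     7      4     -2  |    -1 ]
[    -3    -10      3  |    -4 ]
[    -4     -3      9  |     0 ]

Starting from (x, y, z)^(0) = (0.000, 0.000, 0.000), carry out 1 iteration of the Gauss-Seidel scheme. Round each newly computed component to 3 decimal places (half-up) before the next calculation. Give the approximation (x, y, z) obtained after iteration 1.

(-0.143, 0.443, 0.084)

Iteration 1:
  x = (-1 - (4)·0.000 - (-2)·0.000) / (7) = -0.143
  y = (-4 - (-3)·-0.143 - (3)·0.000) / (-10) = 0.443
  z = (0 - (-4)·-0.143 - (-3)·0.443) / (9) = 0.084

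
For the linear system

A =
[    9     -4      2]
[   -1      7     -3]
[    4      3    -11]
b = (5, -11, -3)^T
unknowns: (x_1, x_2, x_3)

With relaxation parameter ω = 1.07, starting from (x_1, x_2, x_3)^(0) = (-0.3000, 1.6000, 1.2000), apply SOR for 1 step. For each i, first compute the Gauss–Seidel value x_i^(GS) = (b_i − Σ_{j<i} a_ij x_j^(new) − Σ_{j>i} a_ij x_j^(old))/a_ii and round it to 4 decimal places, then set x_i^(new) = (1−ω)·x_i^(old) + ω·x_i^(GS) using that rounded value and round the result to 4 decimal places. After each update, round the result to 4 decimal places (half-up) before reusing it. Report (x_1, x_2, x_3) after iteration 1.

Iteration 1:
  x_1: GS value = (5 - (-4)·1.6000 - (2)·1.2000) / (9) = 1.0000;  x_1 ← (1−ω)·-0.3000 + ω·1.0000 = 1.0910
  x_2: GS value = (-11 - (-1)·1.0910 - (-3)·1.2000) / (7) = -0.9013;  x_2 ← (1−ω)·1.6000 + ω·-0.9013 = -1.0764
  x_3: GS value = (-3 - (4)·1.0910 - (3)·-1.0764) / (-11) = 0.3759;  x_3 ← (1−ω)·1.2000 + ω·0.3759 = 0.3182

(1.0910, -1.0764, 0.3182)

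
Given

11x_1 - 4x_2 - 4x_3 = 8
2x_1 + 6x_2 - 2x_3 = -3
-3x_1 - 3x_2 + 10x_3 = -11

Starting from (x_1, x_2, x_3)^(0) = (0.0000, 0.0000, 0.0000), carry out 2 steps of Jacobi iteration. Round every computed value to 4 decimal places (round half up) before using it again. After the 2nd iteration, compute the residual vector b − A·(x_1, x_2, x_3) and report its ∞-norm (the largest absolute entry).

Iteration 1:
  x_1 = (8 - (-4)·0.0000 - (-4)·0.0000) / (11) = 0.7273
  x_2 = (-3 - (2)·0.0000 - (-2)·0.0000) / (6) = -0.5000
  x_3 = (-11 - (-3)·0.0000 - (-3)·0.0000) / (10) = -1.1000
Iteration 2:
  x_1 = (8 - (-4)·-0.5000 - (-4)·-1.1000) / (11) = 0.1455
  x_2 = (-3 - (2)·0.7273 - (-2)·-1.1000) / (6) = -1.1091
  x_3 = (-11 - (-3)·0.7273 - (-3)·-0.5000) / (10) = -1.0318
Residual b − A·x = (-2.1641, 1.3000, -3.5728); ∞-norm = 3.5728

3.5728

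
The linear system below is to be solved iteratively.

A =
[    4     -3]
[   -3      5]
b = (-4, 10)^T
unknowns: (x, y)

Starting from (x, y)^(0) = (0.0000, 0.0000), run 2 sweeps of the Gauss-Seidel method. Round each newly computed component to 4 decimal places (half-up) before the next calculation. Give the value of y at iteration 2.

2.0300

Iteration 1:
  x = (-4 - (-3)·0.0000) / (4) = -1.0000
  y = (10 - (-3)·-1.0000) / (5) = 1.4000
Iteration 2:
  x = (-4 - (-3)·1.4000) / (4) = 0.0500
  y = (10 - (-3)·0.0500) / (5) = 2.0300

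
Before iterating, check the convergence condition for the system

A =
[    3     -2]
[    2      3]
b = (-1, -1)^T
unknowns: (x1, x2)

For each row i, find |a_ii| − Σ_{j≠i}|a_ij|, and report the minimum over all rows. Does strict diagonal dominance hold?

row 1: |3| − (2) = 1
row 2: |3| − (2) = 1
minimum over rows = 1 → strictly diagonally dominant (convergence guaranteed)

1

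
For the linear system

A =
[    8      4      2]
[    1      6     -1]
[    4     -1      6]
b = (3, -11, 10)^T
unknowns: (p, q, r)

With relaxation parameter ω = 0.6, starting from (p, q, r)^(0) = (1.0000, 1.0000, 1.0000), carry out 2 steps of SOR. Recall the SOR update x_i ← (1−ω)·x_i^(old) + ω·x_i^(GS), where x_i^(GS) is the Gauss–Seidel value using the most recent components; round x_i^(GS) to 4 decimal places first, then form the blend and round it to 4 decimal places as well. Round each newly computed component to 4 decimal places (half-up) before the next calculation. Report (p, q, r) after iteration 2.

(0.2900, -1.2492, 1.2664)

Iteration 1:
  p: GS value = (3 - (4)·1.0000 - (2)·1.0000) / (8) = -0.3750;  p ← (1−ω)·1.0000 + ω·-0.3750 = 0.1750
  q: GS value = (-11 - (1)·0.1750 - (-1)·1.0000) / (6) = -1.6958;  q ← (1−ω)·1.0000 + ω·-1.6958 = -0.6175
  r: GS value = (10 - (4)·0.1750 - (-1)·-0.6175) / (6) = 1.4471;  r ← (1−ω)·1.0000 + ω·1.4471 = 1.2683
Iteration 2:
  p: GS value = (3 - (4)·-0.6175 - (2)·1.2683) / (8) = 0.3667;  p ← (1−ω)·0.1750 + ω·0.3667 = 0.2900
  q: GS value = (-11 - (1)·0.2900 - (-1)·1.2683) / (6) = -1.6703;  q ← (1−ω)·-0.6175 + ω·-1.6703 = -1.2492
  r: GS value = (10 - (4)·0.2900 - (-1)·-1.2492) / (6) = 1.2651;  r ← (1−ω)·1.2683 + ω·1.2651 = 1.2664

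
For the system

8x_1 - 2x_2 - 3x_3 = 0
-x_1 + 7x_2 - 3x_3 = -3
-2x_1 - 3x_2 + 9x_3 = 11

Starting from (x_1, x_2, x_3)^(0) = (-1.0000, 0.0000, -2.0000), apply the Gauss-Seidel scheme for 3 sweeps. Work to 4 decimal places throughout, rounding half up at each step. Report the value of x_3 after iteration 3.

Iteration 1:
  x_1 = (0 - (-2)·0.0000 - (-3)·-2.0000) / (8) = -0.7500
  x_2 = (-3 - (-1)·-0.7500 - (-3)·-2.0000) / (7) = -1.3929
  x_3 = (11 - (-2)·-0.7500 - (-3)·-1.3929) / (9) = 0.5913
Iteration 2:
  x_1 = (0 - (-2)·-1.3929 - (-3)·0.5913) / (8) = -0.1265
  x_2 = (-3 - (-1)·-0.1265 - (-3)·0.5913) / (7) = -0.1932
  x_3 = (11 - (-2)·-0.1265 - (-3)·-0.1932) / (9) = 1.1297
Iteration 3:
  x_1 = (0 - (-2)·-0.1932 - (-3)·1.1297) / (8) = 0.3753
  x_2 = (-3 - (-1)·0.3753 - (-3)·1.1297) / (7) = 0.1092
  x_3 = (11 - (-2)·0.3753 - (-3)·0.1092) / (9) = 1.3420

1.3420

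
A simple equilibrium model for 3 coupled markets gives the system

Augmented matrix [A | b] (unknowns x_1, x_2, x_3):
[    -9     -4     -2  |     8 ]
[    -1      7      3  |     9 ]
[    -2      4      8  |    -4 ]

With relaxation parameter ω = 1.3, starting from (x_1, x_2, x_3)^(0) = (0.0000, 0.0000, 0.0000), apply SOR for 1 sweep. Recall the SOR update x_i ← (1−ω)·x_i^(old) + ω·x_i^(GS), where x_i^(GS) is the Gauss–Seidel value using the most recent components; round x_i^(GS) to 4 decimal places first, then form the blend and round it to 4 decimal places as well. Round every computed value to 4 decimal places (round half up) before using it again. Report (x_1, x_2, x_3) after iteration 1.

Iteration 1:
  x_1: GS value = (8 - (-4)·0.0000 - (-2)·0.0000) / (-9) = -0.8889;  x_1 ← (1−ω)·0.0000 + ω·-0.8889 = -1.1556
  x_2: GS value = (9 - (-1)·-1.1556 - (3)·0.0000) / (7) = 1.1206;  x_2 ← (1−ω)·0.0000 + ω·1.1206 = 1.4568
  x_3: GS value = (-4 - (-2)·-1.1556 - (4)·1.4568) / (8) = -1.5173;  x_3 ← (1−ω)·0.0000 + ω·-1.5173 = -1.9725

(-1.1556, 1.4568, -1.9725)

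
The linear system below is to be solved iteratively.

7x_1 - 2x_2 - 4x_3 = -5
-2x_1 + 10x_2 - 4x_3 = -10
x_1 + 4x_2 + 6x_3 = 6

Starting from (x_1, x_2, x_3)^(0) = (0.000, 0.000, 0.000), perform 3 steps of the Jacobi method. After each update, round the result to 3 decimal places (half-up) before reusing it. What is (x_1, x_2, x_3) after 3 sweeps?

(0.094, -0.371, 1.567)

Iteration 1:
  x_1 = (-5 - (-2)·0.000 - (-4)·0.000) / (7) = -0.714
  x_2 = (-10 - (-2)·0.000 - (-4)·0.000) / (10) = -1.000
  x_3 = (6 - (1)·0.000 - (4)·0.000) / (6) = 1.000
Iteration 2:
  x_1 = (-5 - (-2)·-1.000 - (-4)·1.000) / (7) = -0.429
  x_2 = (-10 - (-2)·-0.714 - (-4)·1.000) / (10) = -0.743
  x_3 = (6 - (1)·-0.714 - (4)·-1.000) / (6) = 1.786
Iteration 3:
  x_1 = (-5 - (-2)·-0.743 - (-4)·1.786) / (7) = 0.094
  x_2 = (-10 - (-2)·-0.429 - (-4)·1.786) / (10) = -0.371
  x_3 = (6 - (1)·-0.429 - (4)·-0.743) / (6) = 1.567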